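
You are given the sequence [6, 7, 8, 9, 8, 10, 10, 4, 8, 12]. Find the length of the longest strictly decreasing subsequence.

3

Negate each value so 'decreasing' becomes 'increasing', then run patience tails on the negated sequence:
-6 → extends → [-6]
-7 → replaces -6 → [-7]
-8 → replaces -7 → [-8]
-9 → replaces -8 → [-9]
-8 → extends → [-9, -8]
-10 → replaces -9 → [-10, -8]
-10 → already a tail → [-10, -8]
-4 → extends → [-10, -8, -4]
-8 → already a tail → [-10, -8, -4]
-12 → replaces -10 → [-12, -8, -4]
Three tails, so the longest strictly decreasing subsequence of the original has length 3.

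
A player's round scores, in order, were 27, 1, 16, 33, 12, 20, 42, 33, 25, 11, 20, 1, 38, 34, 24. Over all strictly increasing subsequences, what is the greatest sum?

Let S[i] be the best sum of a strictly increasing subsequence ending at i:
i:       1   2   3   4   5   6   7   8   9  10  11  12  13  14  15
a[i]:   27   1  16  33  12  20  42  33  25  11  20   1  38  34  24
S:      27   1  17  60  13  37 102  70  62  12  37   1 108 104  61
Maximum is 108 (e.g. 1 + 16 + 20 + 33 + 38).

108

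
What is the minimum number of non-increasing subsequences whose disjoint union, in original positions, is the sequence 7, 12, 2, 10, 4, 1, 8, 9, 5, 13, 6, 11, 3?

The minimum number of non-increasing subsequences covering a sequence equals the length of its longest strictly increasing subsequence.
LIS length is 5 (e.g. 2, 4, 8, 9, 13), so 5 piles are needed.

5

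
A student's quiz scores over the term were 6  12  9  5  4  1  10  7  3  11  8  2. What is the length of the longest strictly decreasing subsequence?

6

Let dp[i] be the longest strictly decreasing subsequence ending at i:
i:      1  2  3  4  5  6  7  8  9 10 11 12
a[i]:   6 12  9  5  4  1 10  7  3 11  8  2
dp:     1  1  2  3  4  5  2  3  5  2  3  6
Maximum is 6.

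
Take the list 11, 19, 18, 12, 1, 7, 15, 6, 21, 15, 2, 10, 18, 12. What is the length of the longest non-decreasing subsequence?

Let dp[i] be the length of the longest such subsequence ending at index i:
i:      1  2  3  4  5  6  7  8  9 10 11 12 13 14
a[i]:  11 19 18 12  1  7 15  6 21 15  2 10 18 12
dp:     1  2  2  2  1  2  3  2  4  4  2  3  5  4
Maximum dp value is 5.

5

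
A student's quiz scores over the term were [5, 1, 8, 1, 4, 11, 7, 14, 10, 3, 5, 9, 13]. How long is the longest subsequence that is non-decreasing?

6

Let dp[i] be the length of the longest such subsequence ending at index i:
i:      1  2  3  4  5  6  7  8  9 10 11 12 13
a[i]:   5  1  8  1  4 11  7 14 10  3  5  9 13
dp:     1  1  2  2  3  4  4  5  5  3  4  5  6
Maximum dp value is 6.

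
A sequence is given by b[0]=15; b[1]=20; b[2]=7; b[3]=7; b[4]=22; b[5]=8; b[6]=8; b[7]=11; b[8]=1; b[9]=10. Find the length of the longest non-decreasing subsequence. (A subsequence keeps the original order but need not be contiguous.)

Let dp[i] be the length of the longest such subsequence ending at index i:
i:      0  1  2  3  4  5  6  7  8  9
b[i]:  15 20  7  7 22  8  8 11  1 10
dp:     1  2  1  2  3  3  4  5  1  5
Maximum dp value is 5.

5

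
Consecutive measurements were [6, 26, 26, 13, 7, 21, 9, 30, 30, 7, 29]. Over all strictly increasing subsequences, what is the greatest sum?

70

Let S[i] be the best sum of a strictly increasing subsequence ending at i:
i:      1  2  3  4  5  6  7  8  9 10 11
a[i]:   6 26 26 13  7 21  9 30 30  7 29
S:      6 32 32 19 13 40 22 70 70 13 69
Maximum is 70 (e.g. 6 + 13 + 21 + 30).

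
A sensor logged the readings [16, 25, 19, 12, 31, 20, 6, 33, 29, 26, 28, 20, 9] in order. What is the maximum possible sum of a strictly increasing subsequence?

Let S[i] be the best sum of a strictly increasing subsequence ending at i:
i:       1   2   3   4   5   6   7   8   9  10  11  12  13
a[i]:   16  25  19  12  31  20   6  33  29  26  28  20   9
S:      16  41  35  12  72  55   6 105  84  81 109  55  15
Maximum is 109 (e.g. 16 + 19 + 20 + 26 + 28).

109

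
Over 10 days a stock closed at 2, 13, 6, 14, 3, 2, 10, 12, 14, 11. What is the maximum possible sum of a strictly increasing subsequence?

Let S[i] be the best sum of a strictly increasing subsequence ending at i:
i:      1  2  3  4  5  6  7  8  9 10
a[i]:   2 13  6 14  3  2 10 12 14 11
S:      2 15  8 29  5  2 18 30 44 29
Maximum is 44 (e.g. 2 + 6 + 10 + 12 + 14).

44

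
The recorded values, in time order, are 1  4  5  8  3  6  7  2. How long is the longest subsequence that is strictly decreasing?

3

Negate each value so 'decreasing' becomes 'increasing', then run patience tails on the negated sequence:
-1 → extends → [-1]
-4 → replaces -1 → [-4]
-5 → replaces -4 → [-5]
-8 → replaces -5 → [-8]
-3 → extends → [-8, -3]
-6 → replaces -3 → [-8, -6]
-7 → replaces -6 → [-8, -7]
-2 → extends → [-8, -7, -2]
Three tails, so the longest strictly decreasing subsequence of the original has length 3.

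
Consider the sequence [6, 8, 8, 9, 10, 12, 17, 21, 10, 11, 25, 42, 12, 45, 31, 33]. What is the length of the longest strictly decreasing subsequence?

2

Negate each value so 'decreasing' becomes 'increasing', then run patience tails on the negated sequence:
-6 → extends → [-6]
-8 → replaces -6 → [-8]
-8 → already a tail → [-8]
-9 → replaces -8 → [-9]
-10 → replaces -9 → [-10]
-12 → replaces -10 → [-12]
-17 → replaces -12 → [-17]
-21 → replaces -17 → [-21]
-10 → extends → [-21, -10]
-11 → replaces -10 → [-21, -11]
-25 → replaces -21 → [-25, -11]
-42 → replaces -25 → [-42, -11]
-12 → replaces -11 → [-42, -12]
-45 → replaces -42 → [-45, -12]
-31 → replaces -12 → [-45, -31]
-33 → replaces -31 → [-45, -33]
Two tails, so the longest strictly decreasing subsequence of the original has length 2.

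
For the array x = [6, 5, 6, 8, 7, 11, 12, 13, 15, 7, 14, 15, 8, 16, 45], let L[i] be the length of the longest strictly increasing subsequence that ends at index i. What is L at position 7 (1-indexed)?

dp[i] = 1 + max{dp[j] : j<i, x[j]<x[i]} (or 1 if no such j):
i:      1  2  3  4  5  6  7  8  9 10 11 12 13 14 15
x[i]:   6  5  6  8  7 11 12 13 15  7 14 15  8 16 45
dp:     1  1  2  3  3  4  5  6  7  3  7  8  4  9 10
At index 7 the value is 5.

5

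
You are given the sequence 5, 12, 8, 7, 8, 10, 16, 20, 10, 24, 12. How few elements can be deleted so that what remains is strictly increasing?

Fewest deletions = n − (longest strictly increasing subsequence).
Patience tails:
5 → extends → [5]
12 → extends → [5, 12]
8 → replaces 12 → [5, 8]
7 → replaces 8 → [5, 7]
8 → extends → [5, 7, 8]
10 → extends → [5, 7, 8, 10]
16 → extends → [5, 7, 8, 10, 16]
20 → extends → [5, 7, 8, 10, 16, 20]
10 → already a tail → [5, 7, 8, 10, 16, 20]
24 → extends → [5, 7, 8, 10, 16, 20, 24]
12 → replaces 16 → [5, 7, 8, 10, 12, 20, 24]
Longest strictly increasing subsequence has length 7, so deletions = 11 − 7 = 4.

4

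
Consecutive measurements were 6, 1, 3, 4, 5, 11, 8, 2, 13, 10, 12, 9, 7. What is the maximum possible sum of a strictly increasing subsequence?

43

Let S[i] be the best sum of a strictly increasing subsequence ending at i:
i:      1  2  3  4  5  6  7  8  9 10 11 12 13
a[i]:   6  1  3  4  5 11  8  2 13 10 12  9  7
S:      6  1  4  8 13 24 21  3 37 31 43 30 20
Maximum is 43 (e.g. 1 + 3 + 4 + 5 + 8 + 10 + 12).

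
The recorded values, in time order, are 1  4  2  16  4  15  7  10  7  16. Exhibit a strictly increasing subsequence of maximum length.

Patience tails give the LIS length; then backtrack through the dp parents:
1 → extends → [1]
4 → extends → [1, 4]
2 → replaces 4 → [1, 2]
16 → extends → [1, 2, 16]
4 → replaces 16 → [1, 2, 4]
15 → extends → [1, 2, 4, 15]
7 → replaces 15 → [1, 2, 4, 7]
10 → extends → [1, 2, 4, 7, 10]
7 → already a tail → [1, 2, 4, 7, 10]
16 → extends → [1, 2, 4, 7, 10, 16]
Length 6; one witness is 1, 2, 4, 7, 10, 16.

1, 2, 4, 7, 10, 16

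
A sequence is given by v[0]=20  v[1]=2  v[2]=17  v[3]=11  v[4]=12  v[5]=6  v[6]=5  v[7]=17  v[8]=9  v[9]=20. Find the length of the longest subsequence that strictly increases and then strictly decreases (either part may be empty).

inc[i] = longest strictly increasing subsequence ending at i; dec[i] = longest strictly decreasing subsequence starting at i:
i:      0  1  2  3  4  5  6  7  8  9
v[i]:  20  2 17 11 12  6  5 17  9 20
inc:    1  1  2  2  3  2  2  4  3  5
dec:    5  1  4  3  3  2  1  2  1  1
Best peak at i=0 (value 20): inc=1, dec=5, length 1+5−1 = 5.

5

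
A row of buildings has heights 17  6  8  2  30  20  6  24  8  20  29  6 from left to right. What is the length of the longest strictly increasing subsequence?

5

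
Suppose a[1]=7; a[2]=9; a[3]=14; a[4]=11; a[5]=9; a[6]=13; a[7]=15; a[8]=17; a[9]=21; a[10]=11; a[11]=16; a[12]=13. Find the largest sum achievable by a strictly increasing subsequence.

93

Let S[i] be the best sum of a strictly increasing subsequence ending at i:
i:      1  2  3  4  5  6  7  8  9 10 11 12
a[i]:   7  9 14 11  9 13 15 17 21 11 16 13
S:      7 16 30 27 16 40 55 72 93 27 71 40
Maximum is 93 (e.g. 7 + 9 + 11 + 13 + 15 + 17 + 21).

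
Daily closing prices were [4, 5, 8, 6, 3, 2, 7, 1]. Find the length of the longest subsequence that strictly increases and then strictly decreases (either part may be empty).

7

inc[i] = longest strictly increasing subsequence ending at i; dec[i] = longest strictly decreasing subsequence starting at i:
i:     1 2 3 4 5 6 7 8
a[i]:  4 5 8 6 3 2 7 1
inc:   1 2 3 3 1 1 4 1
dec:   4 4 5 4 3 2 2 1
Best peak at i=3 (value 8): inc=3, dec=5, length 3+5−1 = 7.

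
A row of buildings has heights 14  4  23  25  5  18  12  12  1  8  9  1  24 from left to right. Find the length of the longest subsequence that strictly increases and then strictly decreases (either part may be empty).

inc[i] = longest strictly increasing subsequence ending at i; dec[i] = longest strictly decreasing subsequence starting at i:
i:      1  2  3  4  5  6  7  8  9 10 11 12 13
a[i]:  14  4 23 25  5 18 12 12  1  8  9  1 24
inc:    1  1  2  3  2  3  3  3  1  3  4  1  5
dec:    4  2  5  5  2  4  3  3  1  2  2  1  1
Best peak at i=4 (value 25): inc=3, dec=5, length 3+5−1 = 7.

7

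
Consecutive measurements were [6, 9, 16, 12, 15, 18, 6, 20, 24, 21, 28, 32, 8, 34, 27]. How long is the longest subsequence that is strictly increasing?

10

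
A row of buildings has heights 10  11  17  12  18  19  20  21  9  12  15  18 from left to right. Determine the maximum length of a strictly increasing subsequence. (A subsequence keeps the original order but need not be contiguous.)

7

Let dp[i] be the length of the longest such subsequence ending at index i:
i:      1  2  3  4  5  6  7  8  9 10 11 12
a[i]:  10 11 17 12 18 19 20 21  9 12 15 18
dp:     1  2  3  3  4  5  6  7  1  3  4  5
Maximum dp value is 7.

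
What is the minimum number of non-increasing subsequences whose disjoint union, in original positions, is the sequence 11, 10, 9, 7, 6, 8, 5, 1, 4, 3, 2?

The minimum number of non-increasing subsequences covering a sequence equals the length of its longest strictly increasing subsequence.
LIS length is 2 (e.g. 7, 8), so 2 piles are needed.

2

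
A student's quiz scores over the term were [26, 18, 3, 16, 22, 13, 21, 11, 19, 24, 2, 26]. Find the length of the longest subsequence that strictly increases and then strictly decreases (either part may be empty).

6

inc[i] = longest strictly increasing subsequence ending at i; dec[i] = longest strictly decreasing subsequence starting at i:
i:      1  2  3  4  5  6  7  8  9 10 11 12
a[i]:  26 18  3 16 22 13 21 11 19 24  2 26
inc:    1  1  1  2  3  2  3  2  3  4  1  5
dec:    6  5  2  4  4  3  3  2  2  2  1  1
Best peak at i=1 (value 26): inc=1, dec=6, length 1+6−1 = 6.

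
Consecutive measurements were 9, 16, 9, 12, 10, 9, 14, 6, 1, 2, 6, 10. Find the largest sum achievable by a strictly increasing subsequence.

Let S[i] be the best sum of a strictly increasing subsequence ending at i:
i:      1  2  3  4  5  6  7  8  9 10 11 12
a[i]:   9 16  9 12 10  9 14  6  1  2  6 10
S:      9 25  9 21 19  9 35  6  1  3  9 19
Maximum is 35 (e.g. 9 + 12 + 14).

35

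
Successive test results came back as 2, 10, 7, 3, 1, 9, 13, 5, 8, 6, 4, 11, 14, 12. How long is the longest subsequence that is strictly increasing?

6

Let dp[i] be the length of the longest such subsequence ending at index i:
i:      1  2  3  4  5  6  7  8  9 10 11 12 13 14
a[i]:   2 10  7  3  1  9 13  5  8  6  4 11 14 12
dp:     1  2  2  2  1  3  4  3  4  4  3  5  6  6
Maximum dp value is 6.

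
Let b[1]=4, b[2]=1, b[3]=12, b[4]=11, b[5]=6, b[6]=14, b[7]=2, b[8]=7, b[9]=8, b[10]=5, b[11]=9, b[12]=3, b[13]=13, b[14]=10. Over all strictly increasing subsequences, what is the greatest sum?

47

Let S[i] be the best sum of a strictly increasing subsequence ending at i:
i:      1  2  3  4  5  6  7  8  9 10 11 12 13 14
b[i]:   4  1 12 11  6 14  2  7  8  5  9  3 13 10
S:      4  1 16 15 10 30  3 17 25  9 34  6 47 44
Maximum is 47 (e.g. 4 + 6 + 7 + 8 + 9 + 13).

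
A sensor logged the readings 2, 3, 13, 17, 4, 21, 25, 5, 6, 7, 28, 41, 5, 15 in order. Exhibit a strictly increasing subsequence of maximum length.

2, 3, 13, 17, 21, 25, 28, 41

Patience tails give the LIS length; then backtrack through the dp parents:
2 → extends → [2]
3 → extends → [2, 3]
13 → extends → [2, 3, 13]
17 → extends → [2, 3, 13, 17]
4 → replaces 13 → [2, 3, 4, 17]
21 → extends → [2, 3, 4, 17, 21]
25 → extends → [2, 3, 4, 17, 21, 25]
5 → replaces 17 → [2, 3, 4, 5, 21, 25]
6 → replaces 21 → [2, 3, 4, 5, 6, 25]
7 → replaces 25 → [2, 3, 4, 5, 6, 7]
28 → extends → [2, 3, 4, 5, 6, 7, 28]
41 → extends → [2, 3, 4, 5, 6, 7, 28, 41]
5 → already a tail → [2, 3, 4, 5, 6, 7, 28, 41]
15 → replaces 28 → [2, 3, 4, 5, 6, 7, 15, 41]
Length 8; one witness is 2, 3, 13, 17, 21, 25, 28, 41.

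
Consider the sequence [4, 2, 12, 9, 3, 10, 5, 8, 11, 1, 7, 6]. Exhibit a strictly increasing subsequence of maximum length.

Patience tails give the LIS length; then backtrack through the dp parents:
4 → extends → [4]
2 → replaces 4 → [2]
12 → extends → [2, 12]
9 → replaces 12 → [2, 9]
3 → replaces 9 → [2, 3]
10 → extends → [2, 3, 10]
5 → replaces 10 → [2, 3, 5]
8 → extends → [2, 3, 5, 8]
11 → extends → [2, 3, 5, 8, 11]
1 → replaces 2 → [1, 3, 5, 8, 11]
7 → replaces 8 → [1, 3, 5, 7, 11]
6 → replaces 7 → [1, 3, 5, 6, 11]
Length 5; one witness is 2, 3, 5, 8, 11.

2, 3, 5, 8, 11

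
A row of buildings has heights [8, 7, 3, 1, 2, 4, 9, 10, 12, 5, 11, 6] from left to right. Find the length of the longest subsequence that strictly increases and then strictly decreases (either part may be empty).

8

inc[i] = longest strictly increasing subsequence ending at i; dec[i] = longest strictly decreasing subsequence starting at i:
i:      1  2  3  4  5  6  7  8  9 10 11 12
a[i]:   8  7  3  1  2  4  9 10 12  5 11  6
inc:    1  1  1  1  2  3  4  5  6  4  6  5
dec:    4  3  2  1  1  1  2  2  3  1  2  1
Best peak at i=9 (value 12): inc=6, dec=3, length 6+3−1 = 8.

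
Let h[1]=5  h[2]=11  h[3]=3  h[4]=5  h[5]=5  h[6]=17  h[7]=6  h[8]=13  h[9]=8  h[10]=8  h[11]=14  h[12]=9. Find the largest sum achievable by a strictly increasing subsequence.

43

Let S[i] be the best sum of a strictly increasing subsequence ending at i:
i:      1  2  3  4  5  6  7  8  9 10 11 12
h[i]:   5 11  3  5  5 17  6 13  8  8 14  9
S:      5 16  3  8  8 33 14 29 22 22 43 31
Maximum is 43 (e.g. 5 + 11 + 13 + 14).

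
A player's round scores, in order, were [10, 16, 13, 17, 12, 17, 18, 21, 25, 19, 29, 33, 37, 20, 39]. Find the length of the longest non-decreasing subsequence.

Track the smallest tail for each achievable length (allowing ties):
10 → extends → [10]
16 → extends → [10, 16]
13 → replaces 16 → [10, 13]
17 → extends → [10, 13, 17]
12 → replaces 13 → [10, 12, 17]
17 → extends → [10, 12, 17, 17]
18 → extends → [10, 12, 17, 17, 18]
21 → extends → [10, 12, 17, 17, 18, 21]
25 → extends → [10, 12, 17, 17, 18, 21, 25]
19 → replaces 21 → [10, 12, 17, 17, 18, 19, 25]
29 → extends → [10, 12, 17, 17, 18, 19, 25, 29]
33 → extends → [10, 12, 17, 17, 18, 19, 25, 29, 33]
37 → extends → [10, 12, 17, 17, 18, 19, 25, 29, 33, 37]
20 → replaces 25 → [10, 12, 17, 17, 18, 19, 20, 29, 33, 37]
39 → extends → [10, 12, 17, 17, 18, 19, 20, 29, 33, 37, 39]
Eleven tails, so the longest non-decreasing subsequence has length 11 (e.g. 10, 16, 17, 17, 18, 21, 25, 29, 33, 37, 39).

11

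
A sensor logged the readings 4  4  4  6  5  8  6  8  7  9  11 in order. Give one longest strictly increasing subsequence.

Patience tails give the LIS length; then backtrack through the dp parents:
4 → extends → [4]
4 → already a tail → [4]
4 → already a tail → [4]
6 → extends → [4, 6]
5 → replaces 6 → [4, 5]
8 → extends → [4, 5, 8]
6 → replaces 8 → [4, 5, 6]
8 → extends → [4, 5, 6, 8]
7 → replaces 8 → [4, 5, 6, 7]
9 → extends → [4, 5, 6, 7, 9]
11 → extends → [4, 5, 6, 7, 9, 11]
Length 6; one witness is 4, 5, 6, 8, 9, 11.

4, 5, 6, 8, 9, 11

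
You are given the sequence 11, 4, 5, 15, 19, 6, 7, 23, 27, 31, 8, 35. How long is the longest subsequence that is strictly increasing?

Let dp[i] be the length of the longest such subsequence ending at index i:
i:      1  2  3  4  5  6  7  8  9 10 11 12
a[i]:  11  4  5 15 19  6  7 23 27 31  8 35
dp:     1  1  2  3  4  3  4  5  6  7  5  8
Maximum dp value is 8.

8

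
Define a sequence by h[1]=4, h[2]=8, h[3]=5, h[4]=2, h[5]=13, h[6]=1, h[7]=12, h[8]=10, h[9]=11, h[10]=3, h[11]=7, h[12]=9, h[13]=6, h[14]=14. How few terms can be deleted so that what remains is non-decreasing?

Fewest deletions = n − (longest non-decreasing subsequence).
Patience tails:
4 → extends → [4]
8 → extends → [4, 8]
5 → replaces 8 → [4, 5]
2 → replaces 4 → [2, 5]
13 → extends → [2, 5, 13]
1 → replaces 2 → [1, 5, 13]
12 → replaces 13 → [1, 5, 12]
10 → replaces 12 → [1, 5, 10]
11 → extends → [1, 5, 10, 11]
3 → replaces 5 → [1, 3, 10, 11]
7 → replaces 10 → [1, 3, 7, 11]
9 → replaces 11 → [1, 3, 7, 9]
6 → replaces 7 → [1, 3, 6, 9]
14 → extends → [1, 3, 6, 9, 14]
Longest non-decreasing subsequence has length 5, so deletions = 14 − 5 = 9.

9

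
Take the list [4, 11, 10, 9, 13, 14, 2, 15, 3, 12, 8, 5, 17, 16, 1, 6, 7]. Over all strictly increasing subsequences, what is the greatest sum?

Let S[i] be the best sum of a strictly increasing subsequence ending at i:
i:      1  2  3  4  5  6  7  8  9 10 11 12 13 14 15 16 17
a[i]:   4 11 10  9 13 14  2 15  3 12  8  5 17 16  1  6  7
S:      4 15 14 13 28 42  2 57  5 27 13 10 74 73  1 16 23
Maximum is 74 (e.g. 4 + 11 + 13 + 14 + 15 + 17).

74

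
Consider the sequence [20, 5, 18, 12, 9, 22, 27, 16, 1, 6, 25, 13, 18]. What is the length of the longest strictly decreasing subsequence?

5

Let dp[i] be the longest strictly decreasing subsequence ending at i:
i:      1  2  3  4  5  6  7  8  9 10 11 12 13
a[i]:  20  5 18 12  9 22 27 16  1  6 25 13 18
dp:     1  2  2  3  4  1  1  3  5  5  2  4  3
Maximum is 5.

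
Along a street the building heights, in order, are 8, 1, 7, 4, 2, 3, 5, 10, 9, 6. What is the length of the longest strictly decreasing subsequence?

Negate each value so 'decreasing' becomes 'increasing', then run patience tails on the negated sequence:
-8 → extends → [-8]
-1 → extends → [-8, -1]
-7 → replaces -1 → [-8, -7]
-4 → extends → [-8, -7, -4]
-2 → extends → [-8, -7, -4, -2]
-3 → replaces -2 → [-8, -7, -4, -3]
-5 → replaces -4 → [-8, -7, -5, -3]
-10 → replaces -8 → [-10, -7, -5, -3]
-9 → replaces -7 → [-10, -9, -5, -3]
-6 → replaces -5 → [-10, -9, -6, -3]
Four tails, so the longest strictly decreasing subsequence of the original has length 4.

4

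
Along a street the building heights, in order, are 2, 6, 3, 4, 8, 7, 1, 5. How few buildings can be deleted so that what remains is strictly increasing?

Fewest deletions = n − (longest strictly increasing subsequence).
Patience tails:
2 → extends → [2]
6 → extends → [2, 6]
3 → replaces 6 → [2, 3]
4 → extends → [2, 3, 4]
8 → extends → [2, 3, 4, 8]
7 → replaces 8 → [2, 3, 4, 7]
1 → replaces 2 → [1, 3, 4, 7]
5 → replaces 7 → [1, 3, 4, 5]
Longest strictly increasing subsequence has length 4, so deletions = 8 − 4 = 4.

4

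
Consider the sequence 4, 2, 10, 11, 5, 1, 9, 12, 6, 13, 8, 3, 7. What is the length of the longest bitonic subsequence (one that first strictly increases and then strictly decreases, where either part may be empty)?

7

inc[i] = longest strictly increasing subsequence ending at i; dec[i] = longest strictly decreasing subsequence starting at i:
i:      1  2  3  4  5  6  7  8  9 10 11 12 13
a[i]:   4  2 10 11  5  1  9 12  6 13  8  3  7
inc:    1  1  2  3  2  1  3  4  3  5  4  2  4
dec:    3  2  4  4  2  1  3  3  2  3  2  1  1
Best peak at i=10 (value 13): inc=5, dec=3, length 5+3−1 = 7.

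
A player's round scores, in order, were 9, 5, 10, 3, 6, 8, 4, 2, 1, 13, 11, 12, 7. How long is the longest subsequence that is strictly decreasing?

Negate each value so 'decreasing' becomes 'increasing', then run patience tails on the negated sequence:
-9 → extends → [-9]
-5 → extends → [-9, -5]
-10 → replaces -9 → [-10, -5]
-3 → extends → [-10, -5, -3]
-6 → replaces -5 → [-10, -6, -3]
-8 → replaces -6 → [-10, -8, -3]
-4 → replaces -3 → [-10, -8, -4]
-2 → extends → [-10, -8, -4, -2]
-1 → extends → [-10, -8, -4, -2, -1]
-13 → replaces -10 → [-13, -8, -4, -2, -1]
-11 → replaces -8 → [-13, -11, -4, -2, -1]
-12 → replaces -11 → [-13, -12, -4, -2, -1]
-7 → replaces -4 → [-13, -12, -7, -2, -1]
Five tails, so the longest strictly decreasing subsequence of the original has length 5.

5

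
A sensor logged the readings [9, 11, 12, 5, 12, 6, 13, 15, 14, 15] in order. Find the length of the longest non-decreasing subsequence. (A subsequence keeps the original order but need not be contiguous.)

7

Let dp[i] be the length of the longest such subsequence ending at index i:
i:      1  2  3  4  5  6  7  8  9 10
a[i]:   9 11 12  5 12  6 13 15 14 15
dp:     1  2  3  1  4  2  5  6  6  7
Maximum dp value is 7.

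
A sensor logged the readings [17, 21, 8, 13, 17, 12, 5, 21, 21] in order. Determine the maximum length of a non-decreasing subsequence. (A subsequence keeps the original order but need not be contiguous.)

Track the smallest tail for each achievable length (allowing ties):
17 → extends → [17]
21 → extends → [17, 21]
8 → replaces 17 → [8, 21]
13 → replaces 21 → [8, 13]
17 → extends → [8, 13, 17]
12 → replaces 13 → [8, 12, 17]
5 → replaces 8 → [5, 12, 17]
21 → extends → [5, 12, 17, 21]
21 → extends → [5, 12, 17, 21, 21]
Five tails, so the longest non-decreasing subsequence has length 5 (e.g. 8, 13, 17, 21, 21).

5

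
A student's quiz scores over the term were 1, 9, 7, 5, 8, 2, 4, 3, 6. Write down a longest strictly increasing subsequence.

1, 2, 4, 6

Patience tails give the LIS length; then backtrack through the dp parents:
1 → extends → [1]
9 → extends → [1, 9]
7 → replaces 9 → [1, 7]
5 → replaces 7 → [1, 5]
8 → extends → [1, 5, 8]
2 → replaces 5 → [1, 2, 8]
4 → replaces 8 → [1, 2, 4]
3 → replaces 4 → [1, 2, 3]
6 → extends → [1, 2, 3, 6]
Length 4; one witness is 1, 2, 4, 6.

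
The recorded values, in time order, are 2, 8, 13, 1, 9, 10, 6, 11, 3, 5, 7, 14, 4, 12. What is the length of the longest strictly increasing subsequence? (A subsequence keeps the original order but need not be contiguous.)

6

Track the smallest tail for each achievable length (strict):
2 → extends → [2]
8 → extends → [2, 8]
13 → extends → [2, 8, 13]
1 → replaces 2 → [1, 8, 13]
9 → replaces 13 → [1, 8, 9]
10 → extends → [1, 8, 9, 10]
6 → replaces 8 → [1, 6, 9, 10]
11 → extends → [1, 6, 9, 10, 11]
3 → replaces 6 → [1, 3, 9, 10, 11]
5 → replaces 9 → [1, 3, 5, 10, 11]
7 → replaces 10 → [1, 3, 5, 7, 11]
14 → extends → [1, 3, 5, 7, 11, 14]
4 → replaces 5 → [1, 3, 4, 7, 11, 14]
12 → replaces 14 → [1, 3, 4, 7, 11, 12]
Six tails, so the longest strictly increasing subsequence has length 6 (e.g. 2, 8, 9, 10, 11, 14).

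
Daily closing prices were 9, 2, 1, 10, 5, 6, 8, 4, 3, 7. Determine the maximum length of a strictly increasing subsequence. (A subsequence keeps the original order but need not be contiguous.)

4

Track the smallest tail for each achievable length (strict):
9 → extends → [9]
2 → replaces 9 → [2]
1 → replaces 2 → [1]
10 → extends → [1, 10]
5 → replaces 10 → [1, 5]
6 → extends → [1, 5, 6]
8 → extends → [1, 5, 6, 8]
4 → replaces 5 → [1, 4, 6, 8]
3 → replaces 4 → [1, 3, 6, 8]
7 → replaces 8 → [1, 3, 6, 7]
Four tails, so the longest strictly increasing subsequence has length 4 (e.g. 2, 5, 6, 8).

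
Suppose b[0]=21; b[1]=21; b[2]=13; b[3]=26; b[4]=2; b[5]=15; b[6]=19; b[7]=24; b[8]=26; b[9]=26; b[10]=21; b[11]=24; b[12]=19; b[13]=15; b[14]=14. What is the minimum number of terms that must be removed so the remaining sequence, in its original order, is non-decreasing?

Fewest deletions = n − (longest non-decreasing subsequence).
i:      0  1  2  3  4  5  6  7  8  9 10 11 12 13 14
b[i]:  21 21 13 26  2 15 19 24 26 26 21 24 19 15 14
dp:     1  2  1  3  1  2  3  4  5  6  4  5  4  3  2
max dp = 6, so deletions = 15 − 6 = 9.

9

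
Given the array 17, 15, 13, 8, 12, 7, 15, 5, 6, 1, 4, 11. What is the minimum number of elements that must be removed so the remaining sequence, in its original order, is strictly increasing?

9

Fewest deletions = n − (longest strictly increasing subsequence).
Patience tails:
17 → extends → [17]
15 → replaces 17 → [15]
13 → replaces 15 → [13]
8 → replaces 13 → [8]
12 → extends → [8, 12]
7 → replaces 8 → [7, 12]
15 → extends → [7, 12, 15]
5 → replaces 7 → [5, 12, 15]
6 → replaces 12 → [5, 6, 15]
1 → replaces 5 → [1, 6, 15]
4 → replaces 6 → [1, 4, 15]
11 → replaces 15 → [1, 4, 11]
Longest strictly increasing subsequence has length 3, so deletions = 12 − 3 = 9.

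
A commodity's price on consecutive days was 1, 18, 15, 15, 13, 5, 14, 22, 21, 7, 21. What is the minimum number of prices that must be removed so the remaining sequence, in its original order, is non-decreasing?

6

Fewest deletions = n − (longest non-decreasing subsequence).
i:      1  2  3  4  5  6  7  8  9 10 11
a[i]:   1 18 15 15 13  5 14 22 21  7 21
dp:     1  2  2  3  2  2  3  4  4  3  5
max dp = 5, so deletions = 11 − 5 = 6.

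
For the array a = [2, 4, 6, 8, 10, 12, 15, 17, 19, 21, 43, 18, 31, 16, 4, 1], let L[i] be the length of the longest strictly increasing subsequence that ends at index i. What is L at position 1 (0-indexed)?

dp[i] = 1 + max{dp[j] : j<i, a[j]<a[i]} (or 1 if no such j):
i:      0  1  2  3  4  5  6  7  8  9 10 11 12 13 14 15
a[i]:   2  4  6  8 10 12 15 17 19 21 43 18 31 16  4  1
dp:     1  2  3  4  5  6  7  8  9 10 11  9 11  8  2  1
At index 1 the value is 2.

2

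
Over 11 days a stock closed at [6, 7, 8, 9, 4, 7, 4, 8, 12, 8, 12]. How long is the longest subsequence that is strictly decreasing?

Negate each value so 'decreasing' becomes 'increasing', then run patience tails on the negated sequence:
-6 → extends → [-6]
-7 → replaces -6 → [-7]
-8 → replaces -7 → [-8]
-9 → replaces -8 → [-9]
-4 → extends → [-9, -4]
-7 → replaces -4 → [-9, -7]
-4 → extends → [-9, -7, -4]
-8 → replaces -7 → [-9, -8, -4]
-12 → replaces -9 → [-12, -8, -4]
-8 → already a tail → [-12, -8, -4]
-12 → already a tail → [-12, -8, -4]
Three tails, so the longest strictly decreasing subsequence of the original has length 3.

3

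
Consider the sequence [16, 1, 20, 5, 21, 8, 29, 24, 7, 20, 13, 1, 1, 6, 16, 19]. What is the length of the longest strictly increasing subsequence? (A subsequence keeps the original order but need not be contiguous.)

Track the smallest tail for each achievable length (strict):
16 → extends → [16]
1 → replaces 16 → [1]
20 → extends → [1, 20]
5 → replaces 20 → [1, 5]
21 → extends → [1, 5, 21]
8 → replaces 21 → [1, 5, 8]
29 → extends → [1, 5, 8, 29]
24 → replaces 29 → [1, 5, 8, 24]
7 → replaces 8 → [1, 5, 7, 24]
20 → replaces 24 → [1, 5, 7, 20]
13 → replaces 20 → [1, 5, 7, 13]
1 → already a tail → [1, 5, 7, 13]
1 → already a tail → [1, 5, 7, 13]
6 → replaces 7 → [1, 5, 6, 13]
16 → extends → [1, 5, 6, 13, 16]
19 → extends → [1, 5, 6, 13, 16, 19]
Six tails, so the longest strictly increasing subsequence has length 6 (e.g. 1, 5, 8, 13, 16, 19).

6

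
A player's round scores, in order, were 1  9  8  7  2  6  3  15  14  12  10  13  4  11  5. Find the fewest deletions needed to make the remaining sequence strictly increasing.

10

Fewest deletions = n − (longest strictly increasing subsequence).
i:      1  2  3  4  5  6  7  8  9 10 11 12 13 14 15
a[i]:   1  9  8  7  2  6  3 15 14 12 10 13  4 11  5
dp:     1  2  2  2  2  3  3  4  4  4  4  5  4  5  5
max dp = 5, so deletions = 15 − 5 = 10.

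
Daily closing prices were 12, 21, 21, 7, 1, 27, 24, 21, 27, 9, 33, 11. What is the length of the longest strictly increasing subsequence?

Track the smallest tail for each achievable length (strict):
12 → extends → [12]
21 → extends → [12, 21]
21 → already a tail → [12, 21]
7 → replaces 12 → [7, 21]
1 → replaces 7 → [1, 21]
27 → extends → [1, 21, 27]
24 → replaces 27 → [1, 21, 24]
21 → already a tail → [1, 21, 24]
27 → extends → [1, 21, 24, 27]
9 → replaces 21 → [1, 9, 24, 27]
33 → extends → [1, 9, 24, 27, 33]
11 → replaces 24 → [1, 9, 11, 27, 33]
Five tails, so the longest strictly increasing subsequence has length 5 (e.g. 12, 21, 24, 27, 33).

5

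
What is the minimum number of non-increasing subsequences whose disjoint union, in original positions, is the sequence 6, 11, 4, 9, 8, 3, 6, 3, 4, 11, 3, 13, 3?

The minimum number of non-increasing subsequences covering a sequence equals the length of its longest strictly increasing subsequence.
LIS length is 4 (e.g. 6, 9, 11, 13), so 4 piles are needed.

4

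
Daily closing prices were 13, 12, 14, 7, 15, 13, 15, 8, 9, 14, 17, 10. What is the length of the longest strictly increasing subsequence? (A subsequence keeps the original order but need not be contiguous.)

5

Let dp[i] be the length of the longest such subsequence ending at index i:
i:      1  2  3  4  5  6  7  8  9 10 11 12
a[i]:  13 12 14  7 15 13 15  8  9 14 17 10
dp:     1  1  2  1  3  2  3  2  3  4  5  4
Maximum dp value is 5.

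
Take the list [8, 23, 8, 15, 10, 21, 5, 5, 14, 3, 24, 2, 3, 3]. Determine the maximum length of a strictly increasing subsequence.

Let dp[i] be the length of the longest such subsequence ending at index i:
i:      1  2  3  4  5  6  7  8  9 10 11 12 13 14
a[i]:   8 23  8 15 10 21  5  5 14  3 24  2  3  3
dp:     1  2  1  2  2  3  1  1  3  1  4  1  2  2
Maximum dp value is 4.

4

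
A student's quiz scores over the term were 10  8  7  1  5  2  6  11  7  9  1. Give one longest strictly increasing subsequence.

Patience tails give the LIS length; then backtrack through the dp parents:
10 → extends → [10]
8 → replaces 10 → [8]
7 → replaces 8 → [7]
1 → replaces 7 → [1]
5 → extends → [1, 5]
2 → replaces 5 → [1, 2]
6 → extends → [1, 2, 6]
11 → extends → [1, 2, 6, 11]
7 → replaces 11 → [1, 2, 6, 7]
9 → extends → [1, 2, 6, 7, 9]
1 → already a tail → [1, 2, 6, 7, 9]
Length 5; one witness is 1, 5, 6, 7, 9.

1, 5, 6, 7, 9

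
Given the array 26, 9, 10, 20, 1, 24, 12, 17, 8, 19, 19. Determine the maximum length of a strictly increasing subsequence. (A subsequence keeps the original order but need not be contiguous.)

5

Track the smallest tail for each achievable length (strict):
26 → extends → [26]
9 → replaces 26 → [9]
10 → extends → [9, 10]
20 → extends → [9, 10, 20]
1 → replaces 9 → [1, 10, 20]
24 → extends → [1, 10, 20, 24]
12 → replaces 20 → [1, 10, 12, 24]
17 → replaces 24 → [1, 10, 12, 17]
8 → replaces 10 → [1, 8, 12, 17]
19 → extends → [1, 8, 12, 17, 19]
19 → already a tail → [1, 8, 12, 17, 19]
Five tails, so the longest strictly increasing subsequence has length 5 (e.g. 9, 10, 12, 17, 19).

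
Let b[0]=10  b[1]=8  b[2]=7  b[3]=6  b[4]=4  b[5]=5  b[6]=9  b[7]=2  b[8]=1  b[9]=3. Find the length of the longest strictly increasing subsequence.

3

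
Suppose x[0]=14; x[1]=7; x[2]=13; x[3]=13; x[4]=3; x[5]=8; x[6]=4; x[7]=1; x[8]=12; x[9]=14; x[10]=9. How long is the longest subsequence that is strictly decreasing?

5

Negate each value so 'decreasing' becomes 'increasing', then run patience tails on the negated sequence:
-14 → extends → [-14]
-7 → extends → [-14, -7]
-13 → replaces -7 → [-14, -13]
-13 → already a tail → [-14, -13]
-3 → extends → [-14, -13, -3]
-8 → replaces -3 → [-14, -13, -8]
-4 → extends → [-14, -13, -8, -4]
-1 → extends → [-14, -13, -8, -4, -1]
-12 → replaces -8 → [-14, -13, -12, -4, -1]
-14 → already a tail → [-14, -13, -12, -4, -1]
-9 → replaces -4 → [-14, -13, -12, -9, -1]
Five tails, so the longest strictly decreasing subsequence of the original has length 5.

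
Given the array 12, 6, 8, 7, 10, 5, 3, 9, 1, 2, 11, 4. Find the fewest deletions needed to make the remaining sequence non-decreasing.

Fewest deletions = n − (longest non-decreasing subsequence).
Patience tails:
12 → extends → [12]
6 → replaces 12 → [6]
8 → extends → [6, 8]
7 → replaces 8 → [6, 7]
10 → extends → [6, 7, 10]
5 → replaces 6 → [5, 7, 10]
3 → replaces 5 → [3, 7, 10]
9 → replaces 10 → [3, 7, 9]
1 → replaces 3 → [1, 7, 9]
2 → replaces 7 → [1, 2, 9]
11 → extends → [1, 2, 9, 11]
4 → replaces 9 → [1, 2, 4, 11]
Longest non-decreasing subsequence has length 4, so deletions = 12 − 4 = 8.

8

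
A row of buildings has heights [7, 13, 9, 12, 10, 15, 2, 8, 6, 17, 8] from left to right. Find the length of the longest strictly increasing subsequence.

5

Track the smallest tail for each achievable length (strict):
7 → extends → [7]
13 → extends → [7, 13]
9 → replaces 13 → [7, 9]
12 → extends → [7, 9, 12]
10 → replaces 12 → [7, 9, 10]
15 → extends → [7, 9, 10, 15]
2 → replaces 7 → [2, 9, 10, 15]
8 → replaces 9 → [2, 8, 10, 15]
6 → replaces 8 → [2, 6, 10, 15]
17 → extends → [2, 6, 10, 15, 17]
8 → replaces 10 → [2, 6, 8, 15, 17]
Five tails, so the longest strictly increasing subsequence has length 5 (e.g. 7, 9, 12, 15, 17).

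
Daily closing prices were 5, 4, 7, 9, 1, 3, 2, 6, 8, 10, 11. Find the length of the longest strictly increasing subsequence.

6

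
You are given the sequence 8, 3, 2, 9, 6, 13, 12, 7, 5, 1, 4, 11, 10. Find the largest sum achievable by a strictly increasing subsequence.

Let S[i] be the best sum of a strictly increasing subsequence ending at i:
i:      1  2  3  4  5  6  7  8  9 10 11 12 13
a[i]:   8  3  2  9  6 13 12  7  5  1  4 11 10
S:      8  3  2 17  9 30 29 16  8  1  7 28 27
Maximum is 30 (e.g. 8 + 9 + 13).

30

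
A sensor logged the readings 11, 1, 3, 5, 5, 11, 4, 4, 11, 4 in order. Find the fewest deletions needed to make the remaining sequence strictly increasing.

Fewest deletions = n − (longest strictly increasing subsequence).
Patience tails:
11 → extends → [11]
1 → replaces 11 → [1]
3 → extends → [1, 3]
5 → extends → [1, 3, 5]
5 → already a tail → [1, 3, 5]
11 → extends → [1, 3, 5, 11]
4 → replaces 5 → [1, 3, 4, 11]
4 → already a tail → [1, 3, 4, 11]
11 → already a tail → [1, 3, 4, 11]
4 → already a tail → [1, 3, 4, 11]
Longest strictly increasing subsequence has length 4, so deletions = 10 − 4 = 6.

6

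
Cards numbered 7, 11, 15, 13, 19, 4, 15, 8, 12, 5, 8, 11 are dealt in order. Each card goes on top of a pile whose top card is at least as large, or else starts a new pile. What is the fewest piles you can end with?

4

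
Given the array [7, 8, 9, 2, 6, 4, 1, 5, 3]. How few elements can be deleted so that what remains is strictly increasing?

Fewest deletions = n − (longest strictly increasing subsequence).
Patience tails:
7 → extends → [7]
8 → extends → [7, 8]
9 → extends → [7, 8, 9]
2 → replaces 7 → [2, 8, 9]
6 → replaces 8 → [2, 6, 9]
4 → replaces 6 → [2, 4, 9]
1 → replaces 2 → [1, 4, 9]
5 → replaces 9 → [1, 4, 5]
3 → replaces 4 → [1, 3, 5]
Longest strictly increasing subsequence has length 3, so deletions = 9 − 3 = 6.

6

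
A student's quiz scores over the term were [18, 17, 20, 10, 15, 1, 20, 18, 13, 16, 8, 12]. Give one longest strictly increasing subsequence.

Patience tails give the LIS length; then backtrack through the dp parents:
18 → extends → [18]
17 → replaces 18 → [17]
20 → extends → [17, 20]
10 → replaces 17 → [10, 20]
15 → replaces 20 → [10, 15]
1 → replaces 10 → [1, 15]
20 → extends → [1, 15, 20]
18 → replaces 20 → [1, 15, 18]
13 → replaces 15 → [1, 13, 18]
16 → replaces 18 → [1, 13, 16]
8 → replaces 13 → [1, 8, 16]
12 → replaces 16 → [1, 8, 12]
Length 3; one witness is 10, 15, 20.

10, 15, 20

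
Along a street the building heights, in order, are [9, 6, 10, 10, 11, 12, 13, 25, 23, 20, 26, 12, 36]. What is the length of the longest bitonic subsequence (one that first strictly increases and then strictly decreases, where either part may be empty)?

inc[i] = longest strictly increasing subsequence ending at i; dec[i] = longest strictly decreasing subsequence starting at i:
i:      1  2  3  4  5  6  7  8  9 10 11 12 13
a[i]:   9  6 10 10 11 12 13 25 23 20 26 12 36
inc:    1  1  2  2  3  4  5  6  6  6  7  4  8
dec:    2  1  1  1  1  1  2  4  3  2  2  1  1
Best peak at i=8 (value 25): inc=6, dec=4, length 6+4−1 = 9.

9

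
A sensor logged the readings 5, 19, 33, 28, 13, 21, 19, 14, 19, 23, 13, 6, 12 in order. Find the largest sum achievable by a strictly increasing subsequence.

Let S[i] be the best sum of a strictly increasing subsequence ending at i:
i:      1  2  3  4  5  6  7  8  9 10 11 12 13
a[i]:   5 19 33 28 13 21 19 14 19 23 13  6 12
S:      5 24 57 52 18 45 37 32 51 74 18 11 23
Maximum is 74 (e.g. 5 + 13 + 14 + 19 + 23).

74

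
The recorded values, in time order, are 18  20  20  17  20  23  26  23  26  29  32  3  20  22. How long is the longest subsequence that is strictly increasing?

Track the smallest tail for each achievable length (strict):
18 → extends → [18]
20 → extends → [18, 20]
20 → already a tail → [18, 20]
17 → replaces 18 → [17, 20]
20 → already a tail → [17, 20]
23 → extends → [17, 20, 23]
26 → extends → [17, 20, 23, 26]
23 → already a tail → [17, 20, 23, 26]
26 → already a tail → [17, 20, 23, 26]
29 → extends → [17, 20, 23, 26, 29]
32 → extends → [17, 20, 23, 26, 29, 32]
3 → replaces 17 → [3, 20, 23, 26, 29, 32]
20 → already a tail → [3, 20, 23, 26, 29, 32]
22 → replaces 23 → [3, 20, 22, 26, 29, 32]
Six tails, so the longest strictly increasing subsequence has length 6 (e.g. 18, 20, 23, 26, 29, 32).

6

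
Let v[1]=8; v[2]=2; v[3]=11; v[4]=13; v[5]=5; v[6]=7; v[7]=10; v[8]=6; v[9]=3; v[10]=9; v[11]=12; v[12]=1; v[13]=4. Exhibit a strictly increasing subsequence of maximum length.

Patience tails give the LIS length; then backtrack through the dp parents:
8 → extends → [8]
2 → replaces 8 → [2]
11 → extends → [2, 11]
13 → extends → [2, 11, 13]
5 → replaces 11 → [2, 5, 13]
7 → replaces 13 → [2, 5, 7]
10 → extends → [2, 5, 7, 10]
6 → replaces 7 → [2, 5, 6, 10]
3 → replaces 5 → [2, 3, 6, 10]
9 → replaces 10 → [2, 3, 6, 9]
12 → extends → [2, 3, 6, 9, 12]
1 → replaces 2 → [1, 3, 6, 9, 12]
4 → replaces 6 → [1, 3, 4, 9, 12]
Length 5; one witness is 2, 5, 7, 10, 12.

2, 5, 7, 10, 12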